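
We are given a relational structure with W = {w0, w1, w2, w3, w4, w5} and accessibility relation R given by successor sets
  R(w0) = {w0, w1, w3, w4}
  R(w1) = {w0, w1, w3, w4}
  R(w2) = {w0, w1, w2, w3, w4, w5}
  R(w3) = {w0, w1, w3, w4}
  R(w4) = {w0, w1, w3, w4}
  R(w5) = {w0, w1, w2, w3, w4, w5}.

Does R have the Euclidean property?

Euclidean: no — w2 R w0 and w2 R w5, but not w0 R w5.

No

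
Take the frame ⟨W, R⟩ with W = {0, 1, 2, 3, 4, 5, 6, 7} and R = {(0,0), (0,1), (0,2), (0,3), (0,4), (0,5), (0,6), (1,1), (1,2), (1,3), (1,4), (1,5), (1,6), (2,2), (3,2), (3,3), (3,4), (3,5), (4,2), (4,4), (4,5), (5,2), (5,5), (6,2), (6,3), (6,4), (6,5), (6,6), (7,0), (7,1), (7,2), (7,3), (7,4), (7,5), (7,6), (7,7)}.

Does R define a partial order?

Yes

Reflexive: yes — every world is R-related to itself.
Transitive: yes — every two-step R-path is closed by a direct edge.
Antisymmetric: yes — no distinct pair is related both ways.
So R is a partial order.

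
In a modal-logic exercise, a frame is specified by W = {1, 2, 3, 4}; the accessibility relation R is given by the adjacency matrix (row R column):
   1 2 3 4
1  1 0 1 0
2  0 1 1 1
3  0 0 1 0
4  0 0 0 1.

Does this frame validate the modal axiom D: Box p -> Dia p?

Yes

By correspondence theory, D is valid on a frame iff R is serial.
Serial: yes — every world has a successor (e.g. 1 R 1).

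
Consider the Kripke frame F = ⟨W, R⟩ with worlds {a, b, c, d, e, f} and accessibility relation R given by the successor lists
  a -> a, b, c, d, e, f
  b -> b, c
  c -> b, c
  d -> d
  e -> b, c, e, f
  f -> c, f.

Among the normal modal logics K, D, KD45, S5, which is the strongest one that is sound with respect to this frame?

D

Serial (axiom D): yes — every world has a successor (e.g. a R a).
Euclidean (axiom 5): no — a R b and a R d, but not b R d.
Transitive (axiom 4): no — f R c and c R b, but not f R b.
Reflexive (axiom T): yes — every world is R-related to itself.
So F validates K, D; KD45 would additionally require R to be Euclidean and transitive. The strongest is D.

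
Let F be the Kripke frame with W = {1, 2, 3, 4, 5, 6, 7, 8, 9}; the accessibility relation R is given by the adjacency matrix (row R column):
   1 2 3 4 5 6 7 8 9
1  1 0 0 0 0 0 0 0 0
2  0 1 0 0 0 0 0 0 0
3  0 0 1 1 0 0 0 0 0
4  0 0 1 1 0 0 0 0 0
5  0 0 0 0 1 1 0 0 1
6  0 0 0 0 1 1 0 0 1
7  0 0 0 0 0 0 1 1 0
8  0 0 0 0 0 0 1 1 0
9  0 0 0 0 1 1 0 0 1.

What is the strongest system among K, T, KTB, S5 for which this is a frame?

S5

Reflexive (axiom T): yes — every world is R-related to itself.
Symmetric (axiom B): yes — every pair in R has its reverse in R.
Euclidean (axiom 5): yes — any two successors of a common world are R-related.
So F validates K, T, KTB, S5. The strongest is S5.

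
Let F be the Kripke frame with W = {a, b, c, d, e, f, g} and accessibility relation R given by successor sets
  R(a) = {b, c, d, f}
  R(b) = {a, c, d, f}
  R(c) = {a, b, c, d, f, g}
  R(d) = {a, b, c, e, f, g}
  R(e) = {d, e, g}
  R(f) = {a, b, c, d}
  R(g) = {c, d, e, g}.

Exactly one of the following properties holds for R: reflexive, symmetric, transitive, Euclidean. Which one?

symmetric

Reflexive: no — a is not related to itself.
Symmetric: yes — every pair in R has its reverse in R.
Transitive: no — a R c and c R g, but not a R g.
Euclidean: no — c R a and c R g, but not a R g.
Only symmetric holds.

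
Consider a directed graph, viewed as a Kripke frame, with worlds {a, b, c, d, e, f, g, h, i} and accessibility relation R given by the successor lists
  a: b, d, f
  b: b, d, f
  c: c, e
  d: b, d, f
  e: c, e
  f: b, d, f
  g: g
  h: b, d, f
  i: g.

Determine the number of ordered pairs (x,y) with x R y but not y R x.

Enumerating: (a,b), (a,d), (a,f), (h,b), (h,d), (h,f), (i,g).

7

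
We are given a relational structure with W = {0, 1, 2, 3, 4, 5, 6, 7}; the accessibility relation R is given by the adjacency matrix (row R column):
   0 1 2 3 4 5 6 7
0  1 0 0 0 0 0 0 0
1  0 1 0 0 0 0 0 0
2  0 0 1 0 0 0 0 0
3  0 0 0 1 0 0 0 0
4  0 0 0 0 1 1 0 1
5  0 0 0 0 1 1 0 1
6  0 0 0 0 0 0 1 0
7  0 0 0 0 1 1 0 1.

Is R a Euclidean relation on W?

Yes

Euclidean: yes — any two successors of a common world are R-related.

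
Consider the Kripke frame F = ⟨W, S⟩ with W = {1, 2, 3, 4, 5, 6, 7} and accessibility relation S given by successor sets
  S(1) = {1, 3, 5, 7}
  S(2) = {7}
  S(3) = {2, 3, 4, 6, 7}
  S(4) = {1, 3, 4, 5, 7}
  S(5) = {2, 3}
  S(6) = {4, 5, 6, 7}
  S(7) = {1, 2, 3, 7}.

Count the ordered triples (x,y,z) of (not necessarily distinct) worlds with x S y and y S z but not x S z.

30

Enumerating: (1,3,2), (1,3,4), (1,3,6), (1,5,2), (1,7,2), (2,7,1), (2,7,2), (2,7,3), (3,4,1), (3,4,5), (3,6,5), (3,7,1), … and 18 more.
Total: 30.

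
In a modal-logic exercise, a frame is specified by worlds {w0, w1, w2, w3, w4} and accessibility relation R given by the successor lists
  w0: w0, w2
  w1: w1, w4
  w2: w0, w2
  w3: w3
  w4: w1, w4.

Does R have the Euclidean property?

Yes

Euclidean: yes — any two successors of a common world are R-related.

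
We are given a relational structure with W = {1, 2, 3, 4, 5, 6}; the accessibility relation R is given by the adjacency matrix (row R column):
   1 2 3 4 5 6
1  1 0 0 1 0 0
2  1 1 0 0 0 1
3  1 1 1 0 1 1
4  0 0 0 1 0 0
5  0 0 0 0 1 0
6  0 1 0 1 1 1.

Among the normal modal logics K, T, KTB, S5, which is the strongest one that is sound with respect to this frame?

Reflexive (axiom T): yes — every world is R-related to itself.
Symmetric (axiom B): no — 1 R 4 but not 4 R 1.
Euclidean (axiom 5): no — 2 R 1 and 2 R 6, but not 1 R 6.
So F validates K, T; KTB would additionally require R to be symmetric. The strongest is T.

T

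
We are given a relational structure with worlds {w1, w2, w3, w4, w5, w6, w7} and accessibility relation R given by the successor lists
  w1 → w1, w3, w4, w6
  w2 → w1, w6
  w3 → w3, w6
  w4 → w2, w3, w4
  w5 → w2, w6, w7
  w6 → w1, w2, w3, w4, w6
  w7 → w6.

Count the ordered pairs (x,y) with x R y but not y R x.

Enumerating: (w1,w3), (w1,w4), (w2,w1), (w4,w2), (w4,w3), (w5,w2), (w5,w6), (w5,w7), (w6,w4), (w7,w6).

10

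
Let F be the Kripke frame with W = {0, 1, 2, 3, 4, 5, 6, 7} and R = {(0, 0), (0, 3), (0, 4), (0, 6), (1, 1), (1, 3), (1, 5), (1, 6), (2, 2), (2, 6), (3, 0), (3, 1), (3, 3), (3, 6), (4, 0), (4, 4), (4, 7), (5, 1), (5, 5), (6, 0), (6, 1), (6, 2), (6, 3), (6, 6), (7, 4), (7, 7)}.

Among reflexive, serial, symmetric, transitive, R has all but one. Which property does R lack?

Reflexive: yes — every world is R-related to itself.
Serial: yes — every world has a successor (e.g. 0 R 0).
Symmetric: yes — every pair in R has its reverse in R.
Transitive: no — 0 R 3 and 3 R 1, but not 0 R 1.
Only transitive fails.

transitive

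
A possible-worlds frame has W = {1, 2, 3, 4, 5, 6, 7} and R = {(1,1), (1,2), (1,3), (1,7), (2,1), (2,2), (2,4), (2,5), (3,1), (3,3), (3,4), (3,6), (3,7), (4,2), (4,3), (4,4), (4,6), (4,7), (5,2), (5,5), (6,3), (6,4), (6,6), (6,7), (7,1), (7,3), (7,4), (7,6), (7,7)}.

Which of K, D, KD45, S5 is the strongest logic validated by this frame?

Serial (axiom D): yes — every world has a successor (e.g. 1 R 1).
Euclidean (axiom 5): no — 1 R 2 and 1 R 3, but not 2 R 3.
Transitive (axiom 4): no — 1 R 2 and 2 R 4, but not 1 R 4.
Reflexive (axiom T): yes — every world is R-related to itself.
So F validates K, D; KD45 would additionally require R to be Euclidean and transitive. The strongest is D.

D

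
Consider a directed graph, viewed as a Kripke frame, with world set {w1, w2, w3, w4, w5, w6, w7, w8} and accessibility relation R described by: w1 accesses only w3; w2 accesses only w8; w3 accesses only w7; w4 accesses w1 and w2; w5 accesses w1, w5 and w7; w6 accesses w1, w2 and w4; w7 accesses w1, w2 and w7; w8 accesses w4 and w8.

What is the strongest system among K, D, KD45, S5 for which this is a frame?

Serial (axiom D): yes — every world has a successor (e.g. w1 R w3).
Euclidean (axiom 5): no — w4 R w1 and w4 R w2, but not w1 R w2.
Transitive (axiom 4): no — w1 R w3 and w3 R w7, but not w1 R w7.
Reflexive (axiom T): no — w1 is not related to itself.
So F validates K, D; KD45 would additionally require R to be Euclidean and transitive. The strongest is D.

D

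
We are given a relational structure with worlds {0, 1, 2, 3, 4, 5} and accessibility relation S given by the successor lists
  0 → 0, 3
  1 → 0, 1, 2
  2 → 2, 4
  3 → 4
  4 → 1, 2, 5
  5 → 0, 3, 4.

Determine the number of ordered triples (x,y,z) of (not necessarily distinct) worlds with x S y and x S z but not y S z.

Enumerating: (0,3,0), (0,3,3), (1,0,1), (1,0,2), (1,2,0), (1,2,1), (2,4,4), (3,4,4), (4,1,5), (4,2,1), (4,2,5), (4,5,1), … and 8 more.
Total: 20.

20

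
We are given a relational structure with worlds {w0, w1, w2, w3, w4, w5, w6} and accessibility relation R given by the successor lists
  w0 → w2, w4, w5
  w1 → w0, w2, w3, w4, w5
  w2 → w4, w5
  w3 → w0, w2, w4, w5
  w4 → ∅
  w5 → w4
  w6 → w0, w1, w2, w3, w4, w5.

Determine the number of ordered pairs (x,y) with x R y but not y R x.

Enumerating: (w0,w2), (w0,w4), (w0,w5), (w1,w0), (w1,w2), (w1,w3), (w1,w4), (w1,w5), (w2,w4), (w2,w5), (w3,w0), (w3,w2), … and 9 more.
Total: 21.

21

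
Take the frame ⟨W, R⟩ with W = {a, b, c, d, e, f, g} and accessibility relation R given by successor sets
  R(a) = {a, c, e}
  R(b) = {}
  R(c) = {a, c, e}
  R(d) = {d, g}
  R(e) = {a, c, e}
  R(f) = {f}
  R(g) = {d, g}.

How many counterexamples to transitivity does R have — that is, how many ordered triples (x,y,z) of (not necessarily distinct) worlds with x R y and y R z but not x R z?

R is transitive; there are no such tuples.

0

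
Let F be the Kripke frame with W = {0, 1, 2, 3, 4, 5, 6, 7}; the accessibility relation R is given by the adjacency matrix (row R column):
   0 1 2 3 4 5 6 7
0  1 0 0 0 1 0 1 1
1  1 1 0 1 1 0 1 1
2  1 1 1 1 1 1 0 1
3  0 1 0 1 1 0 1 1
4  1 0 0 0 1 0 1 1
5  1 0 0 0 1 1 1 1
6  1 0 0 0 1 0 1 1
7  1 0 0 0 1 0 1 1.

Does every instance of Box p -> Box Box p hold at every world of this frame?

No

The schema 4 characterises exactly the transitive frames.
Transitive: no — 2 R 0 and 0 R 6, but not 2 R 6.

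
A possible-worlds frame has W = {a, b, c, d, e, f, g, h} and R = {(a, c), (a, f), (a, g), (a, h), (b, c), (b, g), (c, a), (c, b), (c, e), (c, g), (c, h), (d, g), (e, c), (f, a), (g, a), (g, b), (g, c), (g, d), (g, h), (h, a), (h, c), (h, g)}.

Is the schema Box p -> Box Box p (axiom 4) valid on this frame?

Axiom 4 corresponds to the accessibility relation being transitive.
Transitive: no — a R c and c R b, but not a R b.

No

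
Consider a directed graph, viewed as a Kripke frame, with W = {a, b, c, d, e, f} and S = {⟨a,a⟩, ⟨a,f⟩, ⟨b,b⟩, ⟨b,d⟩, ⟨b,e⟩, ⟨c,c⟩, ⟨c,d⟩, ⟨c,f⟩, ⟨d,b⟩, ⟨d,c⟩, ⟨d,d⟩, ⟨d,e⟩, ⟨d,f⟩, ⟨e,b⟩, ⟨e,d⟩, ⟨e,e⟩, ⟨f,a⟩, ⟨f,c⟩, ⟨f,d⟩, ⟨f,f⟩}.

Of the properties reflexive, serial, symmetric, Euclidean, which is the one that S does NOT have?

Euclidean

Reflexive: yes — every world is S-related to itself.
Serial: yes — every world has a successor (e.g. a S a).
Symmetric: yes — every pair in S has its reverse in S.
Euclidean: no — d S b and d S c, but not b S c.
Only Euclidean fails.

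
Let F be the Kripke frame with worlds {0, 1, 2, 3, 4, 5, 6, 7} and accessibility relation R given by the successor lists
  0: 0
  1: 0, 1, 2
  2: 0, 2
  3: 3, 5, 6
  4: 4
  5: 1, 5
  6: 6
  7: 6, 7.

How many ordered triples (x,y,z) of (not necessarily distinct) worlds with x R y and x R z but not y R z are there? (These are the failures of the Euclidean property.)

10

Enumerating: (1,0,1), (1,0,2), (1,2,1), (2,0,2), (3,5,3), (3,5,6), (3,6,3), (3,6,5), (5,1,5), (7,6,7).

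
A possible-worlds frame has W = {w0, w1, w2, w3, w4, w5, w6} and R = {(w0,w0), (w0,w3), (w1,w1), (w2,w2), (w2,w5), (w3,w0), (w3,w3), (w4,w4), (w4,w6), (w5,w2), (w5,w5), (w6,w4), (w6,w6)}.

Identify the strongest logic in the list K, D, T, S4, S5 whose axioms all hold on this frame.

Serial (axiom D): yes — every world has a successor (e.g. w0 R w0).
Reflexive (axiom T): yes — every world is R-related to itself.
Transitive (axiom 4): yes — every two-step R-path is closed by a direct edge.
Euclidean (axiom 5): yes — any two successors of a common world are R-related.
So F validates K, D, T, S4, S5. The strongest is S5.

S5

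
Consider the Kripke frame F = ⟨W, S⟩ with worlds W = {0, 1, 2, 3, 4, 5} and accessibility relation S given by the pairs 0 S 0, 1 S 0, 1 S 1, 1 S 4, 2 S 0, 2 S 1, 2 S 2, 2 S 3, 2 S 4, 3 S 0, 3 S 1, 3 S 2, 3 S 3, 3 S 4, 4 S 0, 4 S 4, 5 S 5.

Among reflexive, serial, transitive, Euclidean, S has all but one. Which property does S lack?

Euclidean

Reflexive: yes — every world is S-related to itself.
Serial: yes — every world has a successor (e.g. 0 S 0).
Transitive: yes — every two-step S-path is closed by a direct edge.
Euclidean: no — 1 S 0 and 1 S 4, but not 0 S 4.
Only Euclidean fails.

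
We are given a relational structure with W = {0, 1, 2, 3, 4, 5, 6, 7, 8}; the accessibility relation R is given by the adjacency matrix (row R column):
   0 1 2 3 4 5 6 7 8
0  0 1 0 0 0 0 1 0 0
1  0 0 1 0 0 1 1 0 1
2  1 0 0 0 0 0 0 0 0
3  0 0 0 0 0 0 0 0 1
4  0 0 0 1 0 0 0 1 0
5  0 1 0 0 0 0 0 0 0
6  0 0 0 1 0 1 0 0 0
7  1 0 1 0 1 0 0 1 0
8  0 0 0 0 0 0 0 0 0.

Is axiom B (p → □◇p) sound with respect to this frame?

By correspondence theory, B is valid on a frame iff R is symmetric.
Symmetric: no — 0 R 1 but not 1 R 0.

No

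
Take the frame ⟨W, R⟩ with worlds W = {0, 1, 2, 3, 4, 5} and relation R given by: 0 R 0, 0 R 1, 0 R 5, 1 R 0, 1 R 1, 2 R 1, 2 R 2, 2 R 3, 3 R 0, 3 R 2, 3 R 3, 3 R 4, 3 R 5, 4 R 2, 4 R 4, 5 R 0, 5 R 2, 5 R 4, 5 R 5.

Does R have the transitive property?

Transitive: no — 0 R 5 and 5 R 2, but not 0 R 2.

No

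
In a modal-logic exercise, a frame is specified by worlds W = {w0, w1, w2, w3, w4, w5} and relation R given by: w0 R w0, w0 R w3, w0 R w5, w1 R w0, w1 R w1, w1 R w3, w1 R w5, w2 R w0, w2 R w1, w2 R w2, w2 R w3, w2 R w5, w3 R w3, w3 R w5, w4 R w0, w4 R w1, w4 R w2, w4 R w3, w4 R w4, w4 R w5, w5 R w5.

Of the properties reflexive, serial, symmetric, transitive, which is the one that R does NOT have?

Reflexive: yes — every world is R-related to itself.
Serial: yes — every world has a successor (e.g. w0 R w0).
Symmetric: no — w0 R w3 but not w3 R w0.
Transitive: yes — every two-step R-path is closed by a direct edge.
Only symmetric fails.

symmetric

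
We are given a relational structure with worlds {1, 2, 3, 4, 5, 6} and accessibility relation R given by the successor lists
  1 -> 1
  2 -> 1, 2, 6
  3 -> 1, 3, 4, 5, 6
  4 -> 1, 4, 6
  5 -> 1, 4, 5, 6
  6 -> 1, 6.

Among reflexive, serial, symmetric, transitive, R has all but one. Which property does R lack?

Reflexive: yes — every world is R-related to itself.
Serial: yes — every world has a successor (e.g. 1 R 1).
Symmetric: no — 2 R 1 but not 1 R 2.
Transitive: yes — every two-step R-path is closed by a direct edge.
Only symmetric fails.

symmetric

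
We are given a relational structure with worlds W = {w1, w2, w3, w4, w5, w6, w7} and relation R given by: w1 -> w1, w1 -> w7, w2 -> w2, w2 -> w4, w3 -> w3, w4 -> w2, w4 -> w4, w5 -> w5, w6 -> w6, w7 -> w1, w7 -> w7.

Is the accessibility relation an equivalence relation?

Yes

Reflexive: yes — every world is R-related to itself.
Symmetric: yes — every pair in R has its reverse in R.
Transitive: yes — every two-step R-path is closed by a direct edge.
So R is an equivalence relation.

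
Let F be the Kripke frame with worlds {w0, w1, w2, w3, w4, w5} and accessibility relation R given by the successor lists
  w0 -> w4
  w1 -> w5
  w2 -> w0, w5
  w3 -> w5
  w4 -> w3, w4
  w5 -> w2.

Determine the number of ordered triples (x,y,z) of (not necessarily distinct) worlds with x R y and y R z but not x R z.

Enumerating: (w0,w4,w3), (w1,w5,w2), (w2,w0,w4), (w2,w5,w2), (w3,w5,w2), (w4,w3,w5), (w5,w2,w0), (w5,w2,w5).

8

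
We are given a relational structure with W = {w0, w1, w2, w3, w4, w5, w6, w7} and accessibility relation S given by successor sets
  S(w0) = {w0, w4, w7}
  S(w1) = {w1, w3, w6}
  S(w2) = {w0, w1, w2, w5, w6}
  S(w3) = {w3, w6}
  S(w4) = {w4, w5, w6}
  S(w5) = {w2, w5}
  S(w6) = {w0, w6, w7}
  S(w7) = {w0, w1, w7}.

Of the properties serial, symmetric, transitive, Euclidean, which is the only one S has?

Serial: yes — every world has a successor (e.g. w0 S w0).
Symmetric: no — w0 S w4 but not w4 S w0.
Transitive: no — w0 S w4 and w4 S w5, but not w0 S w5.
Euclidean: no — w0 S w4 and w0 S w7, but not w4 S w7.
Only serial holds.

serial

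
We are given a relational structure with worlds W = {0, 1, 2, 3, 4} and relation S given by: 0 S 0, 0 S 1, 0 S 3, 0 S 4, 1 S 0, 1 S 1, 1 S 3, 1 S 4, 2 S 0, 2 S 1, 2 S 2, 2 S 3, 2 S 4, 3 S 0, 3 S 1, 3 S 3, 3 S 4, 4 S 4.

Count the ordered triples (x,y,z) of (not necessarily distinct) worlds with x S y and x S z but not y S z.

Enumerating: (0,4,0), (0,4,1), (0,4,3), (1,4,0), (1,4,1), (1,4,3), (2,0,2), (2,1,2), (2,3,2), (2,4,0), (2,4,1), (2,4,2), (2,4,3), (3,4,0), (3,4,1), (3,4,3).

16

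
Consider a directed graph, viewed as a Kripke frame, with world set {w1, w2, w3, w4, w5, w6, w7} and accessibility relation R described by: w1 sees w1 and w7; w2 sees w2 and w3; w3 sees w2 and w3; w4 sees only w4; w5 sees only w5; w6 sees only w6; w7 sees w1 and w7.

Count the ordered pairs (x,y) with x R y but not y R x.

0

R is symmetric; there are no such tuples.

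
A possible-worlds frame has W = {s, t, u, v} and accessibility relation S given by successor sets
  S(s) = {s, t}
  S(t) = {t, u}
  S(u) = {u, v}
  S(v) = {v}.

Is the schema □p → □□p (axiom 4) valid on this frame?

No

Axiom 4 corresponds to the accessibility relation being transitive.
Transitive: no — s S t and t S u, but not s S u.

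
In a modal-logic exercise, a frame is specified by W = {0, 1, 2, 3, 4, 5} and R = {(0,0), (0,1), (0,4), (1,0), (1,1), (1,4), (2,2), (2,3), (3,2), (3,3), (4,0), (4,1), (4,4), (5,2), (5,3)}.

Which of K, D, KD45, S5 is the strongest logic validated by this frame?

Serial (axiom D): yes — every world has a successor (e.g. 0 R 0).
Euclidean (axiom 5): yes — any two successors of a common world are R-related.
Transitive (axiom 4): yes — every two-step R-path is closed by a direct edge.
Reflexive (axiom T): no — 5 is not related to itself.
So F validates K, D, KD45; S5 would additionally require R to be reflexive. The strongest is KD45.

KD45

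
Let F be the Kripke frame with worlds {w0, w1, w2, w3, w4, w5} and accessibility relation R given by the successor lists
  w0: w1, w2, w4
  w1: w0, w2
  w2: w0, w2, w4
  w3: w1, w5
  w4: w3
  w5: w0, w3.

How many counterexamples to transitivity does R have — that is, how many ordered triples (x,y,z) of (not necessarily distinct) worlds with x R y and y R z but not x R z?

19

Enumerating: (w0,w1,w0), (w0,w2,w0), (w0,w4,w3), (w1,w0,w1), (w1,w0,w4), (w1,w2,w4), (w2,w0,w1), (w2,w4,w3), (w3,w1,w0), (w3,w1,w2), (w3,w5,w0), (w3,w5,w3), … and 7 more.
Total: 19.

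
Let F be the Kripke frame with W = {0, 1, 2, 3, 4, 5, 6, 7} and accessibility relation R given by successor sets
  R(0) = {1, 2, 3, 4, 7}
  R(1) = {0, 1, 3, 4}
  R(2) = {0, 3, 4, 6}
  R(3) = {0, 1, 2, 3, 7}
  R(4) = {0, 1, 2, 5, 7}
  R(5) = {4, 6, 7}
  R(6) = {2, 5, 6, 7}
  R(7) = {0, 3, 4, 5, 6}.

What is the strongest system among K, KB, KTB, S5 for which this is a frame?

KB

Symmetric (axiom B): yes — every pair in R has its reverse in R.
Reflexive (axiom T): no — 0 is not related to itself.
Euclidean (axiom 5): no — 0 R 1 and 0 R 2, but not 1 R 2.
So F validates K, KB; KTB would additionally require R to be reflexive. The strongest is KB.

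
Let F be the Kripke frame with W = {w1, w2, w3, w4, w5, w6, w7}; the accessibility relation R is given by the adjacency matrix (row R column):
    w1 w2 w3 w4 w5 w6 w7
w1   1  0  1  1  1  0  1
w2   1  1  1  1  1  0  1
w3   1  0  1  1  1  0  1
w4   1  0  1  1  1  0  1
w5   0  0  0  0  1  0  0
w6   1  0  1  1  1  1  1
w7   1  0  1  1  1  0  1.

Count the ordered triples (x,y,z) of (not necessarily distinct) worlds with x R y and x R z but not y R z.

Enumerating: (w1,w5,w1), (w1,w5,w3), (w1,w5,w4), (w1,w5,w7), (w2,w1,w2), (w2,w3,w2), (w2,w4,w2), (w2,w5,w1), (w2,w5,w2), (w2,w5,w3), (w2,w5,w4), (w2,w5,w7), … and 22 more.
Total: 34.

34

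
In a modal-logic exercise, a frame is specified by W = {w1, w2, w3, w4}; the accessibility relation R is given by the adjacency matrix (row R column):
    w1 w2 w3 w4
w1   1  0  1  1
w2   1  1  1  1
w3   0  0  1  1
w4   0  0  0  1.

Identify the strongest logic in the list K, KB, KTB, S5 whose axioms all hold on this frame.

Symmetric (axiom B): no — w1 R w3 but not w3 R w1.
Reflexive (axiom T): yes — every world is R-related to itself.
Euclidean (axiom 5): no — w1 R w4 and w1 R w3, but not w4 R w3.
So F validates K; KB would additionally require R to be symmetric. The strongest is K.

K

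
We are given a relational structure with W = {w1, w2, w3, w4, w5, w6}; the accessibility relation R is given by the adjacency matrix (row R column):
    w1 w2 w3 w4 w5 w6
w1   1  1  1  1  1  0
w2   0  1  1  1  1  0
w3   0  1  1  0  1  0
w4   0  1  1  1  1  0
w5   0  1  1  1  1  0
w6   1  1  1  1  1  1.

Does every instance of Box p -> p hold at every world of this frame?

Yes

The schema T characterises exactly the reflexive frames.
Reflexive: yes — every world is R-related to itself.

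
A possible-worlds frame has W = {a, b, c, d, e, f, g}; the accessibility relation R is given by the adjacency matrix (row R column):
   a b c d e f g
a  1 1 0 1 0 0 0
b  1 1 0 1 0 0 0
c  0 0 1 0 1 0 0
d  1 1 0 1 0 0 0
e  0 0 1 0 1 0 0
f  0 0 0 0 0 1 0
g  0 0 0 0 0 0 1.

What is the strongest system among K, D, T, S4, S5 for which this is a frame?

S5

Serial (axiom D): yes — every world has a successor (e.g. a R a).
Reflexive (axiom T): yes — every world is R-related to itself.
Transitive (axiom 4): yes — every two-step R-path is closed by a direct edge.
Euclidean (axiom 5): yes — any two successors of a common world are R-related.
So F validates K, D, T, S4, S5. The strongest is S5.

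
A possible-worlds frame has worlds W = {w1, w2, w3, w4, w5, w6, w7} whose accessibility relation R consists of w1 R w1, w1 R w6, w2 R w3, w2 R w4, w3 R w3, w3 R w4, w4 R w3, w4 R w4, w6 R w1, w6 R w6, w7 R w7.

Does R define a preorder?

Reflexive: no — w2 is not related to itself.
Transitive: yes — every two-step R-path is closed by a direct edge.
So R is not a preorder.

No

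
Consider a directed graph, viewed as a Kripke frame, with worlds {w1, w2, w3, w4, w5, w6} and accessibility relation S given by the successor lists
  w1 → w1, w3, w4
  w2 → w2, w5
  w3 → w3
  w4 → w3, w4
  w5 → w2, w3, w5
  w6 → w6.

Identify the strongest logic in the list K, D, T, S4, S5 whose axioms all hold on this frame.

Serial (axiom D): yes — every world has a successor (e.g. w1 S w1).
Reflexive (axiom T): yes — every world is S-related to itself.
Transitive (axiom 4): no — w2 S w5 and w5 S w3, but not w2 S w3.
Euclidean (axiom 5): no — w1 S w3 and w1 S w4, but not w3 S w4.
So F validates K, D, T; S4 would additionally require S to be transitive. The strongest is T.

T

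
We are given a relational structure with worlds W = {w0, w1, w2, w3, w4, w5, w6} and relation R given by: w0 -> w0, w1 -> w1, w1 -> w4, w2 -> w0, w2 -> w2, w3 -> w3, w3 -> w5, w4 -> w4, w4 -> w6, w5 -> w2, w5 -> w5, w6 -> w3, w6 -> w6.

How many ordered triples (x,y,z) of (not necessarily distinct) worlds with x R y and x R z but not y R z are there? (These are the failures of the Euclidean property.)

6

Enumerating: (w1,w4,w1), (w2,w0,w2), (w3,w5,w3), (w4,w6,w4), (w5,w2,w5), (w6,w3,w6).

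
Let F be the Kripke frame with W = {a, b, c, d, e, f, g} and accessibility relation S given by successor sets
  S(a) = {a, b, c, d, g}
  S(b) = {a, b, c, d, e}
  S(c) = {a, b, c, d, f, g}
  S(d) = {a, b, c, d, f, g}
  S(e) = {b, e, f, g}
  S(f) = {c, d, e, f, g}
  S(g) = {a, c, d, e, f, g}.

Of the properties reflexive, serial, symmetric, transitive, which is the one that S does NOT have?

Reflexive: yes — every world is S-related to itself.
Serial: yes — every world has a successor (e.g. a S a).
Symmetric: yes — every pair in S has its reverse in S.
Transitive: no — a S b and b S e, but not a S e.
Only transitive fails.

transitive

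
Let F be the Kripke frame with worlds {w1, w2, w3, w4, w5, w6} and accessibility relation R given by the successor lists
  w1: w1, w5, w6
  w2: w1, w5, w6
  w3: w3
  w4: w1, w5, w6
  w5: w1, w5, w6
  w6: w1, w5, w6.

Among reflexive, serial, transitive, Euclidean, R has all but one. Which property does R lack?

reflexive

Reflexive: no — w2 is not related to itself.
Serial: yes — every world has a successor (e.g. w1 R w1).
Transitive: yes — every two-step R-path is closed by a direct edge.
Euclidean: yes — any two successors of a common world are R-related.
Only reflexive fails.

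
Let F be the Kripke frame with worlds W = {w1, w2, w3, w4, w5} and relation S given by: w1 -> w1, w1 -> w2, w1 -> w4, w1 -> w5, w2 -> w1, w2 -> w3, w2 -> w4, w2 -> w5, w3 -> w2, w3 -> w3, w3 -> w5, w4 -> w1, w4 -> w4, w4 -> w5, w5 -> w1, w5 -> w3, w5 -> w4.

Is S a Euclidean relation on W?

No

Euclidean: no — w1 S w4 and w1 S w2, but not w4 S w2.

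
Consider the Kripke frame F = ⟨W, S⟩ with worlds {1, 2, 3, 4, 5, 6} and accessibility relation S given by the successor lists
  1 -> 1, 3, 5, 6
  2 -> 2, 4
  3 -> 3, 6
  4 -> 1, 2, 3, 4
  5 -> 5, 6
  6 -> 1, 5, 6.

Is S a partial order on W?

No

Reflexive: yes — every world is S-related to itself.
Transitive: no — 2 S 4 and 4 S 1, but not 2 S 1.
Antisymmetric: no — 1 S 6 and 6 S 1 with 1 ≠ 6.
So S is not a partial order.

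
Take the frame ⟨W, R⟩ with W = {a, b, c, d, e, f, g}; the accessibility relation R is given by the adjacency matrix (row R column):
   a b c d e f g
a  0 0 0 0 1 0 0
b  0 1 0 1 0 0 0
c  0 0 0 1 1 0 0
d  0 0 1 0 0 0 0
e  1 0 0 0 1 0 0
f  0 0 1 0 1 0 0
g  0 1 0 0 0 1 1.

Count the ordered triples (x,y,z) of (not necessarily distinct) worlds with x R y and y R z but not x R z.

Enumerating: (a,e,a), (b,d,c), (c,d,c), (c,e,a), (d,c,d), (d,c,e), (f,c,d), (f,e,a), (g,b,d), (g,f,c), (g,f,e).

11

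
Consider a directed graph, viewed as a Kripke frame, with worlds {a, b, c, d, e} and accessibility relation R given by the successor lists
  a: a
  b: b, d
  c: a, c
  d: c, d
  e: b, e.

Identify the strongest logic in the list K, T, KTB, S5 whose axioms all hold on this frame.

T

Reflexive (axiom T): yes — every world is R-related to itself.
Symmetric (axiom B): no — b R d but not d R b.
Euclidean (axiom 5): no — b R d and b R b, but not d R b.
So F validates K, T; KTB would additionally require R to be symmetric. The strongest is T.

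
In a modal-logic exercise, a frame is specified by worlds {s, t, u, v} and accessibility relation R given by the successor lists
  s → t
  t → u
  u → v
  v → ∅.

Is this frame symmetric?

Symmetric: no — s R t but not t R s.

No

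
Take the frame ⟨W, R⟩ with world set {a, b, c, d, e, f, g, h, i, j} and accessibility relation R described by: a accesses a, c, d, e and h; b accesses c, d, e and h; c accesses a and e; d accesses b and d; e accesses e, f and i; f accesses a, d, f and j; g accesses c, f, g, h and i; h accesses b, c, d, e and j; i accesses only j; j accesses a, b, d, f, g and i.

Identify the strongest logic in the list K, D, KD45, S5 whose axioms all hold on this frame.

Serial (axiom D): yes — every world has a successor (e.g. a R a).
Euclidean (axiom 5): no — a R c and a R d, but not c R d.
Transitive (axiom 4): no — a R d and d R b, but not a R b.
Reflexive (axiom T): no — b is not related to itself.
So F validates K, D; KD45 would additionally require R to be Euclidean and transitive. The strongest is D.

D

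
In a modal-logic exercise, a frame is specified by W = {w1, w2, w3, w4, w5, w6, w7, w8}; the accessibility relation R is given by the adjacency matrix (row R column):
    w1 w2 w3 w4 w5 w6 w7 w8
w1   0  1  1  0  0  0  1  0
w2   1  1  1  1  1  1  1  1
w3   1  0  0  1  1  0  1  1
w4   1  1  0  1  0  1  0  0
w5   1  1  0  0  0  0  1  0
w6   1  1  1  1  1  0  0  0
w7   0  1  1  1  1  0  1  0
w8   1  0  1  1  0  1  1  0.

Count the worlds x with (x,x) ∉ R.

5

Enumerating: w1, w3, w5, w6, w8.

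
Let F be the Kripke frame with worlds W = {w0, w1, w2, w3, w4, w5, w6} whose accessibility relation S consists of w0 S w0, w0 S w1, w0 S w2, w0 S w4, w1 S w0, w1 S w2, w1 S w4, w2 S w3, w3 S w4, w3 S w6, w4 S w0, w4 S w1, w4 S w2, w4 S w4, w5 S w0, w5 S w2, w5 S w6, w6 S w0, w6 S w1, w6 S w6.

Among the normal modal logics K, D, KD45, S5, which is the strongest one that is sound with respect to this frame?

D

Serial (axiom D): yes — every world has a successor (e.g. w0 S w0).
Euclidean (axiom 5): no — w0 S w2 and w0 S w1, but not w2 S w1.
Transitive (axiom 4): no — w0 S w2 and w2 S w3, but not w0 S w3.
Reflexive (axiom T): no — w1 is not related to itself.
So F validates K, D; KD45 would additionally require S to be Euclidean and transitive. The strongest is D.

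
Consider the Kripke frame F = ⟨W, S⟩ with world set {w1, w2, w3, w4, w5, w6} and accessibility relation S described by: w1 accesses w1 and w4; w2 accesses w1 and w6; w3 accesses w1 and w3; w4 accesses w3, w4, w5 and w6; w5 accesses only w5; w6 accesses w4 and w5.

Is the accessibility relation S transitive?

Transitive: no — w1 S w4 and w4 S w3, but not w1 S w3.

No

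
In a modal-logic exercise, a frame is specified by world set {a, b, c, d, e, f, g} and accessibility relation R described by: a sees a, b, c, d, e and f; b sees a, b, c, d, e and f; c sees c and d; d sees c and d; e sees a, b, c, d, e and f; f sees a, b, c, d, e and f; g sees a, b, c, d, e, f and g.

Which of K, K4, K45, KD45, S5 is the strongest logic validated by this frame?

Transitive (axiom 4): yes — every two-step R-path is closed by a direct edge.
Euclidean (axiom 5): no — a R c and a R b, but not c R b.
Serial (axiom D): yes — every world has a successor (e.g. a R a).
Reflexive (axiom T): yes — every world is R-related to itself.
So F validates K, K4; K45 would additionally require R to be Euclidean. The strongest is K4.

K4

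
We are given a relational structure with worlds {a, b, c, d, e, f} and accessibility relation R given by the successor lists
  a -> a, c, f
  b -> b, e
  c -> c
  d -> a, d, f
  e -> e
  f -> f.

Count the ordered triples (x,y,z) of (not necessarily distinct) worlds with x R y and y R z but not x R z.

Enumerating: (d,a,c).

1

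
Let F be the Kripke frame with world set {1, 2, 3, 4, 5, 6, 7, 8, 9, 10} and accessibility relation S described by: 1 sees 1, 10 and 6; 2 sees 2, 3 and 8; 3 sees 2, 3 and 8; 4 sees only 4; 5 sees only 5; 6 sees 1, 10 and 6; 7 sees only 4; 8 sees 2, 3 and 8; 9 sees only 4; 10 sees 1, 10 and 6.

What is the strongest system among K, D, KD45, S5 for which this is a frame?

KD45

Serial (axiom D): yes — every world has a successor (e.g. 1 S 1).
Euclidean (axiom 5): yes — any two successors of a common world are S-related.
Transitive (axiom 4): yes — every two-step S-path is closed by a direct edge.
Reflexive (axiom T): no — 7 is not related to itself.
So F validates K, D, KD45; S5 would additionally require S to be reflexive. The strongest is KD45.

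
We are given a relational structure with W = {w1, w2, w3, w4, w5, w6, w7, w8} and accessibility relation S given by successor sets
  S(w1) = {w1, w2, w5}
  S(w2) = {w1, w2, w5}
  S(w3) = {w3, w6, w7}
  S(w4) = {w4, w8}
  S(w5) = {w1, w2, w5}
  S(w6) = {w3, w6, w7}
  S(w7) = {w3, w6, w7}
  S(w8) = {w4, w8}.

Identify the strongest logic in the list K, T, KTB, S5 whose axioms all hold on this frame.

Reflexive (axiom T): yes — every world is S-related to itself.
Symmetric (axiom B): yes — every pair in S has its reverse in S.
Euclidean (axiom 5): yes — any two successors of a common world are S-related.
So F validates K, T, KTB, S5. The strongest is S5.

S5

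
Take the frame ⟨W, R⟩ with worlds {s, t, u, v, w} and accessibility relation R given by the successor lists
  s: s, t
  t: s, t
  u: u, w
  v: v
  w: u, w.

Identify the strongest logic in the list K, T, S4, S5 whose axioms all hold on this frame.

Reflexive (axiom T): yes — every world is R-related to itself.
Transitive (axiom 4): yes — every two-step R-path is closed by a direct edge.
Euclidean (axiom 5): yes — any two successors of a common world are R-related.
So F validates K, T, S4, S5. The strongest is S5.

S5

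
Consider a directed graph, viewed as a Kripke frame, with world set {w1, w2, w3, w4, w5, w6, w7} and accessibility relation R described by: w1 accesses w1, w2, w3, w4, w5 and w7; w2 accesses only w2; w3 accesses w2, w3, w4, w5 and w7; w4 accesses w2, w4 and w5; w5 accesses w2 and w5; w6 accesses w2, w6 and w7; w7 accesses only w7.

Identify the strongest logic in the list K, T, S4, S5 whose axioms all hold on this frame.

Reflexive (axiom T): yes — every world is R-related to itself.
Transitive (axiom 4): yes — every two-step R-path is closed by a direct edge.
Euclidean (axiom 5): no — w1 R w2 and w1 R w3, but not w2 R w3.
So F validates K, T, S4; S5 would additionally require R to be Euclidean. The strongest is S4.

S4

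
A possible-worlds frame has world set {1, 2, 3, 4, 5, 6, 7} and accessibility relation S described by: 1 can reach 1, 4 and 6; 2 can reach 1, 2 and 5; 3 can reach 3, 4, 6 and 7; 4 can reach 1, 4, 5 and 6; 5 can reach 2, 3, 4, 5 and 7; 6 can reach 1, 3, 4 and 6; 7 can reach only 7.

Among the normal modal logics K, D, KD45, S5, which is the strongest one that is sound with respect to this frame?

Serial (axiom D): yes — every world has a successor (e.g. 1 S 1).
Euclidean (axiom 5): no — 2 S 1 and 2 S 5, but not 1 S 5.
Transitive (axiom 4): no — 1 S 4 and 4 S 5, but not 1 S 5.
Reflexive (axiom T): yes — every world is S-related to itself.
So F validates K, D; KD45 would additionally require S to be Euclidean and transitive. The strongest is D.

D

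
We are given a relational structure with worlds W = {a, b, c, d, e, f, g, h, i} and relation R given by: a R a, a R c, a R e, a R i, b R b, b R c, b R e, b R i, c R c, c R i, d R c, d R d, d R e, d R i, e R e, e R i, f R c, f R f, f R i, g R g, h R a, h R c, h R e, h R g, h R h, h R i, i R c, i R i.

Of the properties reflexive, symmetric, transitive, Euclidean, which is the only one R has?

reflexive

Reflexive: yes — every world is R-related to itself.
Symmetric: no — a R c but not c R a.
Transitive: no — e R i and i R c, but not e R c.
Euclidean: no — a R c and a R e, but not c R e.
Only reflexive holds.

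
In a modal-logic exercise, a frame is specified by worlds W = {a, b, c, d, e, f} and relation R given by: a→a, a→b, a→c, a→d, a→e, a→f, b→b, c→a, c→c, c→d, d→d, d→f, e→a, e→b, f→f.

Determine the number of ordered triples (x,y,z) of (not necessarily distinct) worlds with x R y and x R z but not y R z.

Enumerating: (a,b,a), (a,b,c), (a,b,d), (a,b,e), (a,b,f), (a,c,b), (a,c,e), (a,c,f), (a,d,a), (a,d,b), (a,d,c), (a,d,e), … and 13 more.
Total: 25.

25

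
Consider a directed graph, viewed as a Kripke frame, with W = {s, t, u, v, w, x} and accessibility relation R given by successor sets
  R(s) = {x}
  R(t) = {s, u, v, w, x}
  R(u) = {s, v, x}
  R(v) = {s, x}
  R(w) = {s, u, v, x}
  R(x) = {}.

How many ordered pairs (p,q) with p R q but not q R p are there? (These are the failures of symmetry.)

15

Enumerating: (s,x), (t,s), (t,u), (t,v), (t,w), (t,x), (u,s), (u,v), (u,x), (v,s), (v,x), (w,s), (w,u), (w,v), (w,x).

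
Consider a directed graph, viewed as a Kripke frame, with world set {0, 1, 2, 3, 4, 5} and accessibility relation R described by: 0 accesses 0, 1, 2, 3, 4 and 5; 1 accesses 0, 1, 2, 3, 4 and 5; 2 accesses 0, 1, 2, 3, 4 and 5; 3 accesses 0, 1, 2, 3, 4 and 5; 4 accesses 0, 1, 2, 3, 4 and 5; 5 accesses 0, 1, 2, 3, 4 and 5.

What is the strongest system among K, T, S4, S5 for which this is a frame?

Reflexive (axiom T): yes — every world is R-related to itself.
Transitive (axiom 4): yes — every two-step R-path is closed by a direct edge.
Euclidean (axiom 5): yes — any two successors of a common world are R-related.
So F validates K, T, S4, S5. The strongest is S5.

S5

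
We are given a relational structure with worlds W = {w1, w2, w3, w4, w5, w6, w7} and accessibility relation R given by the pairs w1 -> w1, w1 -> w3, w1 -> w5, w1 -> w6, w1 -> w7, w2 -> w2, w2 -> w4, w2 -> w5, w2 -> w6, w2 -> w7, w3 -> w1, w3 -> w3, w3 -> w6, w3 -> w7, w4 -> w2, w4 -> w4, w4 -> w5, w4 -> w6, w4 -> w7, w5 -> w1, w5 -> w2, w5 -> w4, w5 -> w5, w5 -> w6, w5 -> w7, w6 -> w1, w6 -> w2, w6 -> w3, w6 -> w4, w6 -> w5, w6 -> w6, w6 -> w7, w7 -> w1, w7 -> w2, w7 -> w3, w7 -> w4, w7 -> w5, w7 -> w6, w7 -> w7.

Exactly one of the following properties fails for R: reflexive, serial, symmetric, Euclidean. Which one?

Euclidean

Reflexive: yes — every world is R-related to itself.
Serial: yes — every world has a successor (e.g. w1 R w1).
Symmetric: yes — every pair in R has its reverse in R.
Euclidean: no — w1 R w3 and w1 R w5, but not w3 R w5.
Only Euclidean fails.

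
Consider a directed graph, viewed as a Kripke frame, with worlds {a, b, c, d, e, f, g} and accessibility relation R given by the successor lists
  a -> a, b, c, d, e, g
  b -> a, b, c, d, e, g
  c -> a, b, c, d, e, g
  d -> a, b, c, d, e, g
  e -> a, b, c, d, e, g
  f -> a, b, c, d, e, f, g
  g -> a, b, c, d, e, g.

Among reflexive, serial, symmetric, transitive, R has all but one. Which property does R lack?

symmetric

Reflexive: yes — every world is R-related to itself.
Serial: yes — every world has a successor (e.g. a R a).
Symmetric: no — f R a but not a R f.
Transitive: yes — every two-step R-path is closed by a direct edge.
Only symmetric fails.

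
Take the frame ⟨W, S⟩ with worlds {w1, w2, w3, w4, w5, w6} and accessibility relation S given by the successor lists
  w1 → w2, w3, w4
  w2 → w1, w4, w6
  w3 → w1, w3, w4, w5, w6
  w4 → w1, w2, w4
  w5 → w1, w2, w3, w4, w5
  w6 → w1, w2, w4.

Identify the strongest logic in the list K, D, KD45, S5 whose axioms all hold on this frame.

D

Serial (axiom D): yes — every world has a successor (e.g. w1 S w2).
Euclidean (axiom 5): no — w1 S w2 and w1 S w3, but not w2 S w3.
Transitive (axiom 4): no — w1 S w2 and w2 S w6, but not w1 S w6.
Reflexive (axiom T): no — w1 is not related to itself.
So F validates K, D; KD45 would additionally require S to be Euclidean and transitive. The strongest is D.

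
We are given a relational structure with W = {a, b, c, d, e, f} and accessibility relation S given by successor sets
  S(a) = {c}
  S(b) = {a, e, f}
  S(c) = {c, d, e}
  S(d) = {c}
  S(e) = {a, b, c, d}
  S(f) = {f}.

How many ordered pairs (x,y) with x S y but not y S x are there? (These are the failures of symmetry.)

Enumerating: (a,c), (b,a), (b,f), (e,a), (e,d).

5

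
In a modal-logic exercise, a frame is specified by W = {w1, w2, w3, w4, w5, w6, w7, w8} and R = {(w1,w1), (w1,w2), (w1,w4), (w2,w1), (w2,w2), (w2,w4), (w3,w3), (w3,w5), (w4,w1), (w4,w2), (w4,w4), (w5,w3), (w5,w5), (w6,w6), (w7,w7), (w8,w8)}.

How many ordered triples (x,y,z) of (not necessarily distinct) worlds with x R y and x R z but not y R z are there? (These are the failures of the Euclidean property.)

R is Euclidean; there are no such tuples.

0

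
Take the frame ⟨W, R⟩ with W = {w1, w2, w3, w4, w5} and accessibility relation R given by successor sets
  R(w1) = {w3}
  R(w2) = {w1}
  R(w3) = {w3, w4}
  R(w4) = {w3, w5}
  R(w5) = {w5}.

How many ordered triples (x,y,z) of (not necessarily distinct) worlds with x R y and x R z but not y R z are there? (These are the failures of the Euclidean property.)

4

Enumerating: (w2,w1,w1), (w3,w4,w4), (w4,w3,w5), (w4,w5,w3).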